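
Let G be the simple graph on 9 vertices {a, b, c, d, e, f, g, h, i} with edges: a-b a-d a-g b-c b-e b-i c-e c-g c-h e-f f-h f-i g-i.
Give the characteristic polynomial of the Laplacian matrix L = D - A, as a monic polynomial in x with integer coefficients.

x^9 - 26x^8 + 284x^7 - 1696x^6 + 6027x^5 - 12958x^4 + 16273x^3 - 10694x^2 + 2700x

Reading degrees in the order [a, b, c, d, e, f, g, h, i] gives [3, 4, 4, 1, 3, 3, 3, 2, 3]; set D = diag(3, 4, 4, 1, 3, 3, 3, 2, 3) and form L = D - A. L has integer entries, so p(x) = det(xI - L) has integer coefficients. Expanding the determinant yields x^9 - 26x^8 + 284x^7 - 1696x^6 + 6027x^5 - 12958x^4 + 16273x^3 - 10694x^2 + 2700x. The coefficient of x^8 equals -trace(L) = -26, matching the sum of degrees. The eigenvalues sum to 26, which equals trace(L) = 2|E|. By the matrix-tree theorem the graph has (1/9) * product of the nonzero eigenvalues = 300 spanning trees.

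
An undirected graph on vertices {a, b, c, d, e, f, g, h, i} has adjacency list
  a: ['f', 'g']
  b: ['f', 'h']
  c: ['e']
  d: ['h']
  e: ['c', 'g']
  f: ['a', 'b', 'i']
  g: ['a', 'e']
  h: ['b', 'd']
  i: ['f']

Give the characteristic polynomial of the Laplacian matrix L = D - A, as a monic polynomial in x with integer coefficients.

Each diagonal entry of L is the vertex degree and each off-diagonal entry is -1 where an edge is present, 0 otherwise; in the order [a, b, c, d, e, f, g, h, i] the diagonal is [2, 2, 1, 1, 2, 3, 2, 2, 1]. Computing det(xI - L) by cofactor expansion (or equivalently via sum-over-permutations) gives x^9 - 16x^8 + 104x^7 - 354x^6 + 678x^5 - 730x^4 + 416x^3 - 108x^2 + 9x. The coefficient of x^8 equals -trace(L) = -16, matching the sum of degrees. By the matrix-tree theorem the graph has (1/9) * product of the nonzero eigenvalues = 1 spanning tree.

x^9 - 16x^8 + 104x^7 - 354x^6 + 678x^5 - 730x^4 + 416x^3 - 108x^2 + 9x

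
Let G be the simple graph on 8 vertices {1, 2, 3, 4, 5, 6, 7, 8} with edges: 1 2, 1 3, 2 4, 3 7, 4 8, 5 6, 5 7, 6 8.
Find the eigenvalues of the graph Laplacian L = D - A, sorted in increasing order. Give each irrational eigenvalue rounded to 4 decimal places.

[0, 0.5858, 0.5858, 2, 2, 3.4142, 3.4142, 4]

With the vertex order [1, 2, 3, 4, 5, 6, 7, 8], the degrees are [2, 2, 2, 2, 2, 2, 2, 2], giving D = diag(2, 2, 2, 2, 2, 2, 2, 2) and L = D - A. Since every row of L sums to 0, the all-ones vector is in the kernel and 0 is an eigenvalue. The single zero eigenvalue shows the graph is connected. There is one zero in the spectrum, matching the 1 component. By the matrix-tree theorem the graph has (1/8) * product of the nonzero eigenvalues = 8 spanning trees.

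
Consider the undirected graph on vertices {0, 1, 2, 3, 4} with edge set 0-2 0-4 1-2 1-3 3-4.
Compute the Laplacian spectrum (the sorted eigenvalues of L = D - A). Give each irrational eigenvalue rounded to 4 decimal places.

Reading degrees in the order [0, 1, 2, 3, 4] gives [2, 2, 2, 2, 2]; set D = diag(2, 2, 2, 2, 2) and form L = D - A. Diagonalising L (or applying a numerical eigensolver to the 5x5 matrix) gives the spectrum above. The single zero eigenvalue shows the graph is connected. By the matrix-tree theorem the graph has (1/5) * product of the nonzero eigenvalues = 5 spanning trees. There is one zero in the spectrum, matching the 1 component.

[0, 1.3820, 1.3820, 3.6180, 3.6180]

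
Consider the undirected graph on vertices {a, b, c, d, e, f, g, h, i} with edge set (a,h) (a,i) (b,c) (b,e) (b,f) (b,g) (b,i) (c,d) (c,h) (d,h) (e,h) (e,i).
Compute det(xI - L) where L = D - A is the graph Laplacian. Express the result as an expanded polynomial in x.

Reading degrees in the order [a, b, c, d, e, f, g, h, i] gives [2, 5, 3, 2, 3, 1, 1, 4, 3]; set D = diag(2, 5, 3, 2, 3, 1, 1, 4, 3) and form L = D - A. L has integer entries, so p(x) = det(xI - L) has integer coefficients. Expanding the determinant yields x^9 - 24x^8 + 237x^7 - 1250x^6 + 3826x^5 - 6912x^4 + 7160x^3 - 3884x^2 + 846x. The coefficient of x^8 equals -trace(L) = -24, matching the sum of degrees. By the matrix-tree theorem the graph has (1/9) * product of the nonzero eigenvalues = 94 spanning trees. The eigenvalues sum to 24, which equals trace(L) = 2|E|.

x^9 - 24x^8 + 237x^7 - 1250x^6 + 3826x^5 - 6912x^4 + 7160x^3 - 3884x^2 + 846x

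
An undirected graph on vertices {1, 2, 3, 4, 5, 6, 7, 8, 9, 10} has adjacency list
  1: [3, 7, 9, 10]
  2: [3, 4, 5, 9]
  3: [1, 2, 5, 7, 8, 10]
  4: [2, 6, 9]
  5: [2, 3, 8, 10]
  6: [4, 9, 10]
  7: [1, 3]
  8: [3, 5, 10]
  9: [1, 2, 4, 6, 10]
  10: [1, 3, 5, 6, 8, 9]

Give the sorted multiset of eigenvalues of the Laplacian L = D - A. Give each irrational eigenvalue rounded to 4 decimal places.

[0, 1.3210, 1.8455, 3.0653, 3.7196, 4.2456, 5.2732, 6.0345, 6.8514, 7.6439]

With the vertex order [1, 2, 3, 4, 5, 6, 7, 8, 9, 10], the degrees are [4, 4, 6, 3, 4, 3, 2, 3, 5, 6], giving D = diag(4, 4, 6, 3, 4, 3, 2, 3, 5, 6) and L = D - A. The multiplicity of 0 as a Laplacian eigenvalue equals the number of connected components. By the matrix-tree theorem the graph has (1/10) * product of the nonzero eigenvalues = 19667 spanning trees.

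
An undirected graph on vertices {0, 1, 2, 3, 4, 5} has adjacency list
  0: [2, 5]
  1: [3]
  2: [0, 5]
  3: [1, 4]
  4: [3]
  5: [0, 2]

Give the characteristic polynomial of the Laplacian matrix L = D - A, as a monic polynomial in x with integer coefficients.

x^6 - 10x^5 + 36x^4 - 54x^3 + 27x^2

Reading degrees in the order [0, 1, 2, 3, 4, 5] gives [2, 1, 2, 2, 1, 2]; set D = diag(2, 1, 2, 2, 1, 2) and form L = D - A. The eigenvalues of L are [0, 0, 1, 3, 3, 3]; the characteristic polynomial is the product of (x - lambda_i), which multiplies out to x^6 - 10x^5 + 36x^4 - 54x^3 + 27x^2. The constant term is 0 because L is singular (the all-ones vector lies in its kernel). The largest eigenvalue, 3, is at most the vertex count 6. The eigenvalues sum to 10, which equals trace(L) = 2|E|.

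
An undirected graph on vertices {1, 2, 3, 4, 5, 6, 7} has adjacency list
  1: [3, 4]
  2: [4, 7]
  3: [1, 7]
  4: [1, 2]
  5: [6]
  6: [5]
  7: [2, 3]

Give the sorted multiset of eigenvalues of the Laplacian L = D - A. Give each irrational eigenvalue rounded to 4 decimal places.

[0, 0, 1.3820, 1.3820, 2, 3.6180, 3.6180]

Reading degrees in the order [1, 2, 3, 4, 5, 6, 7] gives [2, 2, 2, 2, 1, 1, 2]; set D = diag(2, 2, 2, 2, 1, 1, 2) and form L = D - A. L is symmetric positive semidefinite, so every eigenvalue is real and nonnegative. The 2 zero eigenvalues correspond to the 2 connected components. There are 2 zeros in the spectrum, matching the 2 components. The largest eigenvalue, 3.6180, is at most the vertex count 7.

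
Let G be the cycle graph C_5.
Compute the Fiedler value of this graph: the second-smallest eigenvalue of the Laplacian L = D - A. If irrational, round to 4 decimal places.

The graph has 5 vertices and degree multiset [2, 2, 2, 2, 2]; D is the diagonal matrix of degrees and L = D - A. Computing the eigenvalues of L and sorting gives [0, 1.3820, 1.3820, 3.6180, 3.6180]. The Fiedler value lambda_2 = 1.3820 is strictly positive, so the graph is connected.

1.3820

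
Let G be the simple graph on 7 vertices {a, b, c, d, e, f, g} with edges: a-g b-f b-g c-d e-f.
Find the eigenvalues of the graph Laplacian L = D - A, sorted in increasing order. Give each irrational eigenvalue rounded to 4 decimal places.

Reading degrees in the order [a, b, c, d, e, f, g] gives [1, 2, 1, 1, 1, 2, 2]; set D = diag(1, 2, 1, 1, 1, 2, 2) and form L = D - A. L is symmetric positive semidefinite, so every eigenvalue is real and nonnegative. The 2 zero eigenvalues correspond to the 2 connected components. There are 2 zeros in the spectrum, matching the 2 components. The eigenvalues sum to 10, which equals trace(L) = 2|E|.

[0, 0, 0.3820, 1.3820, 2, 2.6180, 3.6180]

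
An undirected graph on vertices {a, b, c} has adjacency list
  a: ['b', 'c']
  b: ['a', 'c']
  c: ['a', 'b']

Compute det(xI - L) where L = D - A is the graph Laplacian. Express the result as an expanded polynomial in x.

x^3 - 6x^2 + 9x

With the vertex order [a, b, c], the degrees are [2, 2, 2], giving D = diag(2, 2, 2) and L = D - A. Computing det(xI - L) by cofactor expansion (or equivalently via sum-over-permutations) gives x^3 - 6x^2 + 9x. The constant term is 0 because L is singular (the all-ones vector lies in its kernel). The largest eigenvalue, 3, is at most the vertex count 3.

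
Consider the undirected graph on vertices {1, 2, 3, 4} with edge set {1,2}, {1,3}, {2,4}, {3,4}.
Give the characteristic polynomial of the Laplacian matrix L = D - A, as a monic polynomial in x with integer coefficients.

With the vertex order [1, 2, 3, 4], the degrees are [2, 2, 2, 2], giving D = diag(2, 2, 2, 2) and L = D - A. Computing det(xI - L) by cofactor expansion (or equivalently via sum-over-permutations) gives x^4 - 8x^3 + 20x^2 - 16x. The coefficient of x^3 equals -trace(L) = -8, matching the sum of degrees.

x^4 - 8x^3 + 20x^2 - 16x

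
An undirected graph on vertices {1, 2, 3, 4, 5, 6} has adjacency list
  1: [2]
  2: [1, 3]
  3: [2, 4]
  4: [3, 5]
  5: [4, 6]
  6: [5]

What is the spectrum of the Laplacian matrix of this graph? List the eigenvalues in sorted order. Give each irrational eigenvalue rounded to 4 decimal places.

[0, 0.2679, 1, 2, 3, 3.7321]

With the vertex order [1, 2, 3, 4, 5, 6], the degrees are [1, 2, 2, 2, 2, 1], giving D = diag(1, 2, 2, 2, 2, 1) and L = D - A. Diagonalising L (or applying a numerical eigensolver to the 6x6 matrix) gives the spectrum above. The largest eigenvalue, 3.7321, is at most the vertex count 6. There is one zero in the spectrum, matching the 1 component.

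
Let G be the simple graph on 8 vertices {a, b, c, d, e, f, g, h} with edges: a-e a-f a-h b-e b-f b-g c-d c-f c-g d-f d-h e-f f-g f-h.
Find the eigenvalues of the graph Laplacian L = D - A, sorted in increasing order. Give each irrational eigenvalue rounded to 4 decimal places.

Reading degrees in the order [a, b, c, d, e, f, g, h] gives [3, 3, 3, 3, 3, 7, 3, 3]; set D = diag(3, 3, 3, 3, 3, 7, 3, 3) and form L = D - A. The multiplicity of 0 as a Laplacian eigenvalue equals the number of connected components. The largest eigenvalue, 8, is at most the vertex count 8.

[0, 1.7530, 1.7530, 3.4450, 3.4450, 4.8019, 4.8019, 8]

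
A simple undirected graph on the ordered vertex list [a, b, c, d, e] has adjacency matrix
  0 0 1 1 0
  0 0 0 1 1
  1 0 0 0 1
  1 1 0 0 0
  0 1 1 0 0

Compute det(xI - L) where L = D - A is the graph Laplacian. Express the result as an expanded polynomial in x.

x^5 - 10x^4 + 35x^3 - 50x^2 + 25x

Each diagonal entry of L is the vertex degree and each off-diagonal entry is -1 where an edge is present, 0 otherwise; in the order [a, b, c, d, e] the diagonal is [2, 2, 2, 2, 2]. Computing det(xI - L) by cofactor expansion (or equivalently via sum-over-permutations) gives x^5 - 10x^4 + 35x^3 - 50x^2 + 25x. The constant term is 0 because L is singular (the all-ones vector lies in its kernel). The eigenvalues sum to 10, which equals trace(L) = 2|E|. The largest eigenvalue, 3.6180, is at most the vertex count 5.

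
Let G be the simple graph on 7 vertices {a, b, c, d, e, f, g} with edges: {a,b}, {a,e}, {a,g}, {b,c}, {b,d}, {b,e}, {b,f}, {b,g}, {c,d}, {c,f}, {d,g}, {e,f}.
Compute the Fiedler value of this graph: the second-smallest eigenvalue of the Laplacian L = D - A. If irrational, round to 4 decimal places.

Each diagonal entry of L is the vertex degree and each off-diagonal entry is -1 where an edge is present, 0 otherwise; in the order [a, b, c, d, e, f, g] the diagonal is [3, 6, 3, 3, 3, 3, 3]. The sorted Laplacian eigenvalues are [0, 2, 2, 4, 4, 5, 7]; the algebraic connectivity is the second entry, 2. The eigenvalues sum to 24, which equals trace(L) = 2|E|.

2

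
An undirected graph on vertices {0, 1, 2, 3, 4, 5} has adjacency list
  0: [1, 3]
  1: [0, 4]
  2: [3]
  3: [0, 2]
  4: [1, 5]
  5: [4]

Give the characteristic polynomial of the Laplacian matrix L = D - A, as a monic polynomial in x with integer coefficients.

Reading degrees in the order [0, 1, 2, 3, 4, 5] gives [2, 2, 1, 2, 2, 1]; set D = diag(2, 2, 1, 2, 2, 1) and form L = D - A. L has integer entries, so p(x) = det(xI - L) has integer coefficients. Expanding the determinant yields x^6 - 10x^5 + 36x^4 - 56x^3 + 35x^2 - 6x. The coefficient of x^5 equals -trace(L) = -10, matching the sum of degrees. By the matrix-tree theorem the graph has (1/6) * product of the nonzero eigenvalues = 1 spanning tree.

x^6 - 10x^5 + 36x^4 - 56x^3 + 35x^2 - 6x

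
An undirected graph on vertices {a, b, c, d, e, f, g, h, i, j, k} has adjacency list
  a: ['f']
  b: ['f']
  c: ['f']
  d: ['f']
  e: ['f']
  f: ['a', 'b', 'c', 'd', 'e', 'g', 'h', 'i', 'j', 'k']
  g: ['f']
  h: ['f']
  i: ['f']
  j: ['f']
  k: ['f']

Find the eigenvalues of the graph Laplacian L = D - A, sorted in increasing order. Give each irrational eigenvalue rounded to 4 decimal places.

With the vertex order [a, b, c, d, e, f, g, h, i, j, k], the degrees are [1, 1, 1, 1, 1, 10, 1, 1, 1, 1, 1], giving D = diag(1, 1, 1, 1, 1, 10, 1, 1, 1, 1, 1) and L = D - A. Since every row of L sums to 0, the all-ones vector is in the kernel and 0 is an eigenvalue. The single zero eigenvalue shows the graph is connected. There is one zero in the spectrum, matching the 1 component. By the matrix-tree theorem the graph has (1/11) * product of the nonzero eigenvalues = 1 spanning tree.

[0, 1, 1, 1, 1, 1, 1, 1, 1, 1, 11]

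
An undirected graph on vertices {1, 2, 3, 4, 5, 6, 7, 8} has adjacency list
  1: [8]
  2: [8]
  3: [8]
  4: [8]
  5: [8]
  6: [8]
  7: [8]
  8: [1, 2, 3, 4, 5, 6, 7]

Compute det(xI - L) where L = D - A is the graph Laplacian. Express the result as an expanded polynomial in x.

Each diagonal entry of L is the vertex degree and each off-diagonal entry is -1 where an edge is present, 0 otherwise; in the order [1, 2, 3, 4, 5, 6, 7, 8] the diagonal is [1, 1, 1, 1, 1, 1, 1, 7]. The eigenvalues of L are [0, 1, 1, 1, 1, 1, 1, 8]; the characteristic polynomial is the product of (x - lambda_i), which multiplies out to x^8 - 14x^7 + 63x^6 - 140x^5 + 175x^4 - 126x^3 + 49x^2 - 8x. The constant term is 0 because L is singular (the all-ones vector lies in its kernel). The eigenvalues sum to 14, which equals trace(L) = 2|E|.

x^8 - 14x^7 + 63x^6 - 140x^5 + 175x^4 - 126x^3 + 49x^2 - 8x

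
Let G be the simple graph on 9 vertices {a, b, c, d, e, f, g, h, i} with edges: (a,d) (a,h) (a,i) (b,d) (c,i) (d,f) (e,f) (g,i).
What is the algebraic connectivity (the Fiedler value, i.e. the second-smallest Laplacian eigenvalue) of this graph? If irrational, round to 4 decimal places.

Reading degrees in the order [a, b, c, d, e, f, g, h, i] gives [3, 1, 1, 3, 1, 2, 1, 1, 3]; set D = diag(3, 1, 1, 3, 1, 2, 1, 1, 3) and form L = D - A. The smallest Laplacian eigenvalue is always 0. The next one, lambda_2 = 0.2118, measures how hard the graph is to disconnect: larger values mean better connectivity. There is one zero in the spectrum, matching the 1 component. By the matrix-tree theorem the graph has (1/9) * product of the nonzero eigenvalues = 1 spanning tree.

0.2118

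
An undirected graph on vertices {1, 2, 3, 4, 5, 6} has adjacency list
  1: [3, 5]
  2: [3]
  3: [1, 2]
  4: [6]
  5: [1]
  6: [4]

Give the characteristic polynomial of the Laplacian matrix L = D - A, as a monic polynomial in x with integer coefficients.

Each diagonal entry of L is the vertex degree and each off-diagonal entry is -1 where an edge is present, 0 otherwise; in the order [1, 2, 3, 4, 5, 6] the diagonal is [2, 1, 2, 1, 1, 1]. L has integer entries, so p(x) = det(xI - L) has integer coefficients. Expanding the determinant yields x^6 - 8x^5 + 22x^4 - 24x^3 + 8x^2. The constant term is 0 because L is singular (the all-ones vector lies in its kernel). The largest eigenvalue, 3.4142, is at most the vertex count 6.

x^6 - 8x^5 + 22x^4 - 24x^3 + 8x^2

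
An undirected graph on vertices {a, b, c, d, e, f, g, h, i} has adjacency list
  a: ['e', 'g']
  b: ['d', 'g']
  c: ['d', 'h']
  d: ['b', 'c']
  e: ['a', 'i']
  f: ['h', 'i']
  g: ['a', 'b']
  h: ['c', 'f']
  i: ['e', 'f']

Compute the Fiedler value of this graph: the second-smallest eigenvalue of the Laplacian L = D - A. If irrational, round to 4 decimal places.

0.4679

Each diagonal entry of L is the vertex degree and each off-diagonal entry is -1 where an edge is present, 0 otherwise; in the order [a, b, c, d, e, f, g, h, i] the diagonal is [2, 2, 2, 2, 2, 2, 2, 2, 2]. The sorted Laplacian eigenvalues are [0, 0.4679, 0.4679, 1.6527, 1.6527, 3, 3, 3.8794, 3.8794]; the algebraic connectivity is the second entry, 0.4679. There is one zero in the spectrum, matching the 1 component. By the matrix-tree theorem the graph has (1/9) * product of the nonzero eigenvalues = 9 spanning trees.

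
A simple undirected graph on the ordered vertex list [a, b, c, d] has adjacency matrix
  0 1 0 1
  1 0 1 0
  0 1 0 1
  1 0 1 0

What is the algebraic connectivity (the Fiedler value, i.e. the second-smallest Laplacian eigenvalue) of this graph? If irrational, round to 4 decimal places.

2

With the vertex order [a, b, c, d], the degrees are [2, 2, 2, 2], giving D = diag(2, 2, 2, 2) and L = D - A. Computing the eigenvalues of L and sorting gives [0, 2, 2, 4]. The Fiedler value lambda_2 = 2 is strictly positive, so the graph is connected.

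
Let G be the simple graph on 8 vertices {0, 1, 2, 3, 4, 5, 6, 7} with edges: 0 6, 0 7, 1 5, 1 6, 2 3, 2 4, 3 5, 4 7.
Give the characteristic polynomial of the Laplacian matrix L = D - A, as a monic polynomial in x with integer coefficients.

x^8 - 16x^7 + 104x^6 - 352x^5 + 660x^4 - 672x^3 + 336x^2 - 64x

Each diagonal entry of L is the vertex degree and each off-diagonal entry is -1 where an edge is present, 0 otherwise; in the order [0, 1, 2, 3, 4, 5, 6, 7] the diagonal is [2, 2, 2, 2, 2, 2, 2, 2]. L has integer entries, so p(x) = det(xI - L) has integer coefficients. Expanding the determinant yields x^8 - 16x^7 + 104x^6 - 352x^5 + 660x^4 - 672x^3 + 336x^2 - 64x. The constant term is 0 because L is singular (the all-ones vector lies in its kernel). The eigenvalues sum to 16, which equals trace(L) = 2|E|. There is one zero in the spectrum, matching the 1 component.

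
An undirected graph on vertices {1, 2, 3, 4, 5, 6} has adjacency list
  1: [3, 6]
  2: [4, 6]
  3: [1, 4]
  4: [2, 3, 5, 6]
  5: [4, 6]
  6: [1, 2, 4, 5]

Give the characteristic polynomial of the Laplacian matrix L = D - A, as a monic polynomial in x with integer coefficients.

With the vertex order [1, 2, 3, 4, 5, 6], the degrees are [2, 2, 2, 4, 2, 4], giving D = diag(2, 2, 2, 4, 2, 4) and L = D - A. L has integer entries, so p(x) = det(xI - L) has integer coefficients. Expanding the determinant yields x^6 - 16x^5 + 96x^4 - 268x^3 + 348x^2 - 168x. The coefficient of x^5 equals -trace(L) = -16, matching the sum of degrees. The eigenvalues sum to 16, which equals trace(L) = 2|E|.

x^6 - 16x^5 + 96x^4 - 268x^3 + 348x^2 - 168x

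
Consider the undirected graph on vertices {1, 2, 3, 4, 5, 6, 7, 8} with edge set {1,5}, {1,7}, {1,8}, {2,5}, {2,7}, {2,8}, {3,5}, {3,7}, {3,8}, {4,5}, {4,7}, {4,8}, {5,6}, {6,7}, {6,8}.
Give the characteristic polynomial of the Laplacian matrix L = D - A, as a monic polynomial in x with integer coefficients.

x^8 - 30x^7 + 375x^6 - 2540x^5 + 10095x^4 - 23598x^3 + 30105x^2 - 16200x

Each diagonal entry of L is the vertex degree and each off-diagonal entry is -1 where an edge is present, 0 otherwise; in the order [1, 2, 3, 4, 5, 6, 7, 8] the diagonal is [3, 3, 3, 3, 5, 3, 5, 5]. The eigenvalues of L are [0, 3, 3, 3, 3, 5, 5, 8]; the characteristic polynomial is the product of (x - lambda_i), which multiplies out to x^8 - 30x^7 + 375x^6 - 2540x^5 + 10095x^4 - 23598x^3 + 30105x^2 - 16200x. The coefficient of x^7 equals -trace(L) = -30, matching the sum of degrees. There is one zero in the spectrum, matching the 1 component. By the matrix-tree theorem the graph has (1/8) * product of the nonzero eigenvalues = 2025 spanning trees.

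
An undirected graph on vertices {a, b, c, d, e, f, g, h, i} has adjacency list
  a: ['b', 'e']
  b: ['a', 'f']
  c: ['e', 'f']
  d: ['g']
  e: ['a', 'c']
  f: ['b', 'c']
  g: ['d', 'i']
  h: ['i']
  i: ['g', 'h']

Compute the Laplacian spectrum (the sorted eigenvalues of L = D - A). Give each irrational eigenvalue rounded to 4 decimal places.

Reading degrees in the order [a, b, c, d, e, f, g, h, i] gives [2, 2, 2, 1, 2, 2, 2, 1, 2]; set D = diag(2, 2, 2, 1, 2, 2, 2, 1, 2) and form L = D - A. Since every row of L sums to 0, the all-ones vector is in the kernel and 0 is an eigenvalue. The 2 zero eigenvalues correspond to the 2 connected components.

[0, 0, 0.5858, 1.3820, 1.3820, 2, 3.4142, 3.6180, 3.6180]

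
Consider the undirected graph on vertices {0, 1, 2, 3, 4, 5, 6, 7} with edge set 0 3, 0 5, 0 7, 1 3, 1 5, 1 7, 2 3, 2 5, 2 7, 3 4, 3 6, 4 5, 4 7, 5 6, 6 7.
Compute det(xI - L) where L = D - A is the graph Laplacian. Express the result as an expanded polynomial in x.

x^8 - 30x^7 + 375x^6 - 2540x^5 + 10095x^4 - 23598x^3 + 30105x^2 - 16200x

Reading degrees in the order [0, 1, 2, 3, 4, 5, 6, 7] gives [3, 3, 3, 5, 3, 5, 3, 5]; set D = diag(3, 3, 3, 5, 3, 5, 3, 5) and form L = D - A. The eigenvalues of L are [0, 3, 3, 3, 3, 5, 5, 8]; the characteristic polynomial is the product of (x - lambda_i), which multiplies out to x^8 - 30x^7 + 375x^6 - 2540x^5 + 10095x^4 - 23598x^3 + 30105x^2 - 16200x. The constant term is 0 because L is singular (the all-ones vector lies in its kernel). The largest eigenvalue, 8, is at most the vertex count 8.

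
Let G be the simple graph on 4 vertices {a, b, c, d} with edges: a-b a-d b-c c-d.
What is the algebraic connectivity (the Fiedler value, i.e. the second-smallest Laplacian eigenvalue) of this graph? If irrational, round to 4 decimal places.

2

With the vertex order [a, b, c, d], the degrees are [2, 2, 2, 2], giving D = diag(2, 2, 2, 2) and L = D - A. The smallest Laplacian eigenvalue is always 0. The next one, lambda_2 = 2, measures how hard the graph is to disconnect: larger values mean better connectivity. By the matrix-tree theorem the graph has (1/4) * product of the nonzero eigenvalues = 4 spanning trees.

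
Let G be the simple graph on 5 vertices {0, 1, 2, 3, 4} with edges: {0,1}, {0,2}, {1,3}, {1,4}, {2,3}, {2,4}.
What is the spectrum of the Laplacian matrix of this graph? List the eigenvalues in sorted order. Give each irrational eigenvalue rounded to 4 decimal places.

Each diagonal entry of L is the vertex degree and each off-diagonal entry is -1 where an edge is present, 0 otherwise; in the order [0, 1, 2, 3, 4] the diagonal is [2, 3, 3, 2, 2]. The multiplicity of 0 as a Laplacian eigenvalue equals the number of connected components. The largest eigenvalue, 5, is at most the vertex count 5. The eigenvalues sum to 12, which equals trace(L) = 2|E|.

[0, 2, 2, 3, 5]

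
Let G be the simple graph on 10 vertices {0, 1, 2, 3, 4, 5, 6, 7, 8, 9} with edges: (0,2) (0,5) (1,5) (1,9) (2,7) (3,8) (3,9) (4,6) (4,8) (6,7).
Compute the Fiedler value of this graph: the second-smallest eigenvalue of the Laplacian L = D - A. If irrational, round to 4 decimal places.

Reading degrees in the order [0, 1, 2, 3, 4, 5, 6, 7, 8, 9] gives [2, 2, 2, 2, 2, 2, 2, 2, 2, 2]; set D = diag(2, 2, 2, 2, 2, 2, 2, 2, 2, 2) and form L = D - A. The smallest Laplacian eigenvalue is always 0. The next one, lambda_2 = 0.3820, measures how hard the graph is to disconnect: larger values mean better connectivity. By the matrix-tree theorem the graph has (1/10) * product of the nonzero eigenvalues = 10 spanning trees.

0.3820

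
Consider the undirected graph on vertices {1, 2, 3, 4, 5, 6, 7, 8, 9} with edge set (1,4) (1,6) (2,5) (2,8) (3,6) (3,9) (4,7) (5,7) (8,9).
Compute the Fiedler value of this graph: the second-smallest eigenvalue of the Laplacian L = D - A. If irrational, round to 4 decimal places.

With the vertex order [1, 2, 3, 4, 5, 6, 7, 8, 9], the degrees are [2, 2, 2, 2, 2, 2, 2, 2, 2], giving D = diag(2, 2, 2, 2, 2, 2, 2, 2, 2) and L = D - A. The sorted Laplacian eigenvalues are [0, 0.4679, 0.4679, 1.6527, 1.6527, 3, 3, 3.8794, 3.8794]; the algebraic connectivity is the second entry, 0.4679. The largest eigenvalue, 3.8794, is at most the vertex count 9.

0.4679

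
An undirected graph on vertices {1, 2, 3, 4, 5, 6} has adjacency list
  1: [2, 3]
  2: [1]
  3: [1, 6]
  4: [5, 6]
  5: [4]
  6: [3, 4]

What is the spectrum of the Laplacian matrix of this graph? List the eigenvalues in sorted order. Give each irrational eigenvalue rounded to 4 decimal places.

With the vertex order [1, 2, 3, 4, 5, 6], the degrees are [2, 1, 2, 2, 1, 2], giving D = diag(2, 1, 2, 2, 1, 2) and L = D - A. Since every row of L sums to 0, the all-ones vector is in the kernel and 0 is an eigenvalue. There is one zero in the spectrum, matching the 1 component.

[0, 0.2679, 1, 2, 3, 3.7321]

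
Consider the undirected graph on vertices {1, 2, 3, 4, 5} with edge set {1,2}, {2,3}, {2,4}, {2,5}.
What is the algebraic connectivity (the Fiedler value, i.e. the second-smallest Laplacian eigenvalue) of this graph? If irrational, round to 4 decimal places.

Each diagonal entry of L is the vertex degree and each off-diagonal entry is -1 where an edge is present, 0 otherwise; in the order [1, 2, 3, 4, 5] the diagonal is [1, 4, 1, 1, 1]. The smallest Laplacian eigenvalue is always 0. The next one, lambda_2 = 1, measures how hard the graph is to disconnect: larger values mean better connectivity. There is one zero in the spectrum, matching the 1 component. The largest eigenvalue, 5, is at most the vertex count 5.

1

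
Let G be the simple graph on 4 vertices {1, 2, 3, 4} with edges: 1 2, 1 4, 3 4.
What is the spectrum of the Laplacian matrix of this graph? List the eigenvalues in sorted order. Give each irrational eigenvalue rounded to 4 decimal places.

Each diagonal entry of L is the vertex degree and each off-diagonal entry is -1 where an edge is present, 0 otherwise; in the order [1, 2, 3, 4] the diagonal is [2, 1, 1, 2]. Since every row of L sums to 0, the all-ones vector is in the kernel and 0 is an eigenvalue. The single zero eigenvalue shows the graph is connected. The eigenvalues sum to 6, which equals trace(L) = 2|E|.

[0, 0.5858, 2, 3.4142]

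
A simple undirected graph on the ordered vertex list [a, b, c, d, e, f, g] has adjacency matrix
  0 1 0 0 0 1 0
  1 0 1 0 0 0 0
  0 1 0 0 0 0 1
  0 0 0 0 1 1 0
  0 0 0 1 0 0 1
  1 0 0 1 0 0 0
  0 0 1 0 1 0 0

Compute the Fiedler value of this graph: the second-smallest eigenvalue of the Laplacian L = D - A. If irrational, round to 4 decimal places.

0.7530

Each diagonal entry of L is the vertex degree and each off-diagonal entry is -1 where an edge is present, 0 otherwise; in the order [a, b, c, d, e, f, g] the diagonal is [2, 2, 2, 2, 2, 2, 2]. The sorted Laplacian eigenvalues are [0, 0.7530, 0.7530, 2.4450, 2.4450, 3.8019, 3.8019]; the algebraic connectivity is the second entry, 0.7530.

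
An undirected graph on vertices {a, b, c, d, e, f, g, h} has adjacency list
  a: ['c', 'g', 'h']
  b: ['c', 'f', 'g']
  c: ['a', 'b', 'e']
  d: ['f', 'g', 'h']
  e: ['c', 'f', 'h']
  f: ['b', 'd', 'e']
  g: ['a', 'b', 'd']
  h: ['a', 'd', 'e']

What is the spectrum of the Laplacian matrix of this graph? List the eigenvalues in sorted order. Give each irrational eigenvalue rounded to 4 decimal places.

[0, 2, 2, 2, 4, 4, 4, 6]

With the vertex order [a, b, c, d, e, f, g, h], the degrees are [3, 3, 3, 3, 3, 3, 3, 3], giving D = diag(3, 3, 3, 3, 3, 3, 3, 3) and L = D - A. Diagonalising L (or applying a numerical eigensolver to the 8x8 matrix) gives the spectrum above. The single zero eigenvalue shows the graph is connected. By the matrix-tree theorem the graph has (1/8) * product of the nonzero eigenvalues = 384 spanning trees.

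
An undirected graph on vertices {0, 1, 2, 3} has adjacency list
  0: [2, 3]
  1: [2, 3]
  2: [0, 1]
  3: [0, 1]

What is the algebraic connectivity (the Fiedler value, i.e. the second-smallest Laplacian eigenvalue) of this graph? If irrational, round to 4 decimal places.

2

Each diagonal entry of L is the vertex degree and each off-diagonal entry is -1 where an edge is present, 0 otherwise; in the order [0, 1, 2, 3] the diagonal is [2, 2, 2, 2]. Computing the eigenvalues of L and sorting gives [0, 2, 2, 4]. The Fiedler value lambda_2 = 2 is strictly positive, so the graph is connected. The eigenvalues sum to 8, which equals trace(L) = 2|E|.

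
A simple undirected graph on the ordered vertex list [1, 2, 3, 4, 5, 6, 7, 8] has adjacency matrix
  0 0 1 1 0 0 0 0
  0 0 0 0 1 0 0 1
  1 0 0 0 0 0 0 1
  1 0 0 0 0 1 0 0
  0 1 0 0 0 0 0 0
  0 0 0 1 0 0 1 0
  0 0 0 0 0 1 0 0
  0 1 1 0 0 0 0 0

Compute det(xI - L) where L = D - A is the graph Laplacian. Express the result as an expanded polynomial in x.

x^8 - 14x^7 + 78x^6 - 220x^5 + 330x^4 - 252x^3 + 84x^2 - 8x

Reading degrees in the order [1, 2, 3, 4, 5, 6, 7, 8] gives [2, 2, 2, 2, 1, 2, 1, 2]; set D = diag(2, 2, 2, 2, 1, 2, 1, 2) and form L = D - A. Computing det(xI - L) by cofactor expansion (or equivalently via sum-over-permutations) gives x^8 - 14x^7 + 78x^6 - 220x^5 + 330x^4 - 252x^3 + 84x^2 - 8x. The coefficient of x^7 equals -trace(L) = -14, matching the sum of degrees. The largest eigenvalue, 3.8478, is at most the vertex count 8.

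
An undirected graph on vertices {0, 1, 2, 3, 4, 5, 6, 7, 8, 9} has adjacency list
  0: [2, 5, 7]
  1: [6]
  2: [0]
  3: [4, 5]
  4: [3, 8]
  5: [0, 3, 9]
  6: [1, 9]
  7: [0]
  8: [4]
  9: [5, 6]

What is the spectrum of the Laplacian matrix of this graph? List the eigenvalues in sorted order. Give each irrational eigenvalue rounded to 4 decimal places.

With the vertex order [0, 1, 2, 3, 4, 5, 6, 7, 8, 9], the degrees are [3, 1, 1, 2, 2, 3, 2, 1, 1, 2], giving D = diag(3, 1, 1, 2, 2, 3, 2, 1, 1, 2) and L = D - A. Since every row of L sums to 0, the all-ones vector is in the kernel and 0 is an eigenvalue. The single zero eigenvalue shows the graph is connected. The eigenvalues sum to 18, which equals trace(L) = 2|E|.

[0, 0.1981, 0.2375, 1, 1, 1.5550, 2.5634, 3.2470, 3.4832, 4.7159]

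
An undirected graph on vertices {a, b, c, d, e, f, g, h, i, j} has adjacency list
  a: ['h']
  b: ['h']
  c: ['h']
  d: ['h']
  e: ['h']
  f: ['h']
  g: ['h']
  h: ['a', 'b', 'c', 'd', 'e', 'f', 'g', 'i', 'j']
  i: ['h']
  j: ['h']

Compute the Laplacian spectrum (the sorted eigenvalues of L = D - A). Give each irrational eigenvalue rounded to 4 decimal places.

Each diagonal entry of L is the vertex degree and each off-diagonal entry is -1 where an edge is present, 0 otherwise; in the order [a, b, c, d, e, f, g, h, i, j] the diagonal is [1, 1, 1, 1, 1, 1, 1, 9, 1, 1]. The multiplicity of 0 as a Laplacian eigenvalue equals the number of connected components. The largest eigenvalue, 10, is at most the vertex count 10.

[0, 1, 1, 1, 1, 1, 1, 1, 1, 10]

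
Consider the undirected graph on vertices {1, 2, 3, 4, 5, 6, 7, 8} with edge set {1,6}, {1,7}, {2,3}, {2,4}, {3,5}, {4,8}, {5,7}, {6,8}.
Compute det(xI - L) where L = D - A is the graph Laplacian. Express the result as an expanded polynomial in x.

x^8 - 16x^7 + 104x^6 - 352x^5 + 660x^4 - 672x^3 + 336x^2 - 64x

Each diagonal entry of L is the vertex degree and each off-diagonal entry is -1 where an edge is present, 0 otherwise; in the order [1, 2, 3, 4, 5, 6, 7, 8] the diagonal is [2, 2, 2, 2, 2, 2, 2, 2]. L has integer entries, so p(x) = det(xI - L) has integer coefficients. Expanding the determinant yields x^8 - 16x^7 + 104x^6 - 352x^5 + 660x^4 - 672x^3 + 336x^2 - 64x. The coefficient of x^7 equals -trace(L) = -16, matching the sum of degrees. The eigenvalues sum to 16, which equals trace(L) = 2|E|. The largest eigenvalue, 4, is at most the vertex count 8.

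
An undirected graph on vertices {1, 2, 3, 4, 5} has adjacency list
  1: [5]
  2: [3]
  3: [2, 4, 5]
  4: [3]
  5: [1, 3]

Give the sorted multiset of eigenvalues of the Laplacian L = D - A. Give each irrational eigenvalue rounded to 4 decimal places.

[0, 0.5188, 1, 2.3111, 4.1701]

Each diagonal entry of L is the vertex degree and each off-diagonal entry is -1 where an edge is present, 0 otherwise; in the order [1, 2, 3, 4, 5] the diagonal is [1, 1, 3, 1, 2]. Diagonalising L (or applying a numerical eigensolver to the 5x5 matrix) gives the spectrum above. The single zero eigenvalue shows the graph is connected. The largest eigenvalue, 4.1701, is at most the vertex count 5. There is one zero in the spectrum, matching the 1 component.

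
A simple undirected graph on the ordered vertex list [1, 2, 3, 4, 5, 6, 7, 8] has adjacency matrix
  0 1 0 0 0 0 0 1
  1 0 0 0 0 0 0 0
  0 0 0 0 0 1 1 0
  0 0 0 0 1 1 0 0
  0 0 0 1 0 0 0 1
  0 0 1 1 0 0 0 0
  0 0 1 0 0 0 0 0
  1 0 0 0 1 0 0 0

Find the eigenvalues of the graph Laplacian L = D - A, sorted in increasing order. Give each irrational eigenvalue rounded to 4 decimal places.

Each diagonal entry of L is the vertex degree and each off-diagonal entry is -1 where an edge is present, 0 otherwise; in the order [1, 2, 3, 4, 5, 6, 7, 8] the diagonal is [2, 1, 2, 2, 2, 2, 1, 2]. The multiplicity of 0 as a Laplacian eigenvalue equals the number of connected components. The single zero eigenvalue shows the graph is connected. There is one zero in the spectrum, matching the 1 component.

[0, 0.1522, 0.5858, 1.2346, 2, 2.7654, 3.4142, 3.8478]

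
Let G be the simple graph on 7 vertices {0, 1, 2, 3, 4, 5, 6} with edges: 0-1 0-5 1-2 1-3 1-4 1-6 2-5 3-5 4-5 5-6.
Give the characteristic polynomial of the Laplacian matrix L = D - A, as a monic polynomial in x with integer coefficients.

x^7 - 20x^6 + 155x^5 - 600x^4 + 1240x^3 - 1312x^2 + 560x

Reading degrees in the order [0, 1, 2, 3, 4, 5, 6] gives [2, 5, 2, 2, 2, 5, 2]; set D = diag(2, 5, 2, 2, 2, 5, 2) and form L = D - A. L has integer entries, so p(x) = det(xI - L) has integer coefficients. Expanding the determinant yields x^7 - 20x^6 + 155x^5 - 600x^4 + 1240x^3 - 1312x^2 + 560x. Since p(0) = det(-L) = 0, x divides p(x). The largest eigenvalue, 7, is at most the vertex count 7. The eigenvalues sum to 20, which equals trace(L) = 2|E|.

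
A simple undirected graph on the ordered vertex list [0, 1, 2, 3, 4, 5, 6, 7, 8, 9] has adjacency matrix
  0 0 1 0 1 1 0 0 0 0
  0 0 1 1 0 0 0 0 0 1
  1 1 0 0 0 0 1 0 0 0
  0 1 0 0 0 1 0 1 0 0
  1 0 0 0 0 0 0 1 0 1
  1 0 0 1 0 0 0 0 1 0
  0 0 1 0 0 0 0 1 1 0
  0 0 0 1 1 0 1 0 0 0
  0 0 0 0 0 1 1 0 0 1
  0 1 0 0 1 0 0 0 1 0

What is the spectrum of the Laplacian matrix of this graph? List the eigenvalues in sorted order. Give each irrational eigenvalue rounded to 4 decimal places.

Each diagonal entry of L is the vertex degree and each off-diagonal entry is -1 where an edge is present, 0 otherwise; in the order [0, 1, 2, 3, 4, 5, 6, 7, 8, 9] the diagonal is [3, 3, 3, 3, 3, 3, 3, 3, 3, 3]. L is symmetric positive semidefinite, so every eigenvalue is real and nonnegative. The largest eigenvalue, 5, is at most the vertex count 10.

[0, 2, 2, 2, 2, 2, 5, 5, 5, 5]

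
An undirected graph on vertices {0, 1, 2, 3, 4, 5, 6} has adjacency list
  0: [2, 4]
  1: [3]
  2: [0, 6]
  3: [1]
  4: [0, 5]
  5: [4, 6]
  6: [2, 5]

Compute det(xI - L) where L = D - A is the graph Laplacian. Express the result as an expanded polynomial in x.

With the vertex order [0, 1, 2, 3, 4, 5, 6], the degrees are [2, 1, 2, 1, 2, 2, 2], giving D = diag(2, 1, 2, 1, 2, 2, 2) and L = D - A. Computing det(xI - L) by cofactor expansion (or equivalently via sum-over-permutations) gives x^7 - 12x^6 + 55x^5 - 120x^4 + 125x^3 - 50x^2. The coefficient of x^6 equals -trace(L) = -12, matching the sum of degrees. The eigenvalues sum to 12, which equals trace(L) = 2|E|.

x^7 - 12x^6 + 55x^5 - 120x^4 + 125x^3 - 50x^2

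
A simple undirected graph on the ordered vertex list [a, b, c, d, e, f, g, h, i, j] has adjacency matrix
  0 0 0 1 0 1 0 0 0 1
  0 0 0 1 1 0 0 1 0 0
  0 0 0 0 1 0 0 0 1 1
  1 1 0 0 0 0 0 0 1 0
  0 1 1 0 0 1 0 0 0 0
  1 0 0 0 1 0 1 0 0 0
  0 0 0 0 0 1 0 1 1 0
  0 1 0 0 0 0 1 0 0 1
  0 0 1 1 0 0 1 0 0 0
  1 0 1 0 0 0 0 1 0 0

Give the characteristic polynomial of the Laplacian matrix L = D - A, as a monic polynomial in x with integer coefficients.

x^10 - 30x^9 + 390x^8 - 2880x^7 + 13305x^6 - 39882x^5 + 77640x^4 - 94800x^3 + 66000x^2 - 20000x

Each diagonal entry of L is the vertex degree and each off-diagonal entry is -1 where an edge is present, 0 otherwise; in the order [a, b, c, d, e, f, g, h, i, j] the diagonal is [3, 3, 3, 3, 3, 3, 3, 3, 3, 3]. The eigenvalues of L are [0, 2, 2, 2, 2, 2, 5, 5, 5, 5]; the characteristic polynomial is the product of (x - lambda_i), which multiplies out to x^10 - 30x^9 + 390x^8 - 2880x^7 + 13305x^6 - 39882x^5 + 77640x^4 - 94800x^3 + 66000x^2 - 20000x. The coefficient of x^9 equals -trace(L) = -30, matching the sum of degrees. By the matrix-tree theorem the graph has (1/10) * product of the nonzero eigenvalues = 2000 spanning trees.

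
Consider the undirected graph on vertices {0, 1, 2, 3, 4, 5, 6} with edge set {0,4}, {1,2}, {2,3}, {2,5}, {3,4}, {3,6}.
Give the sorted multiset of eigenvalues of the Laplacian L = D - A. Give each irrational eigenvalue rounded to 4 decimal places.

With the vertex order [0, 1, 2, 3, 4, 5, 6], the degrees are [1, 1, 3, 3, 2, 1, 1], giving D = diag(1, 1, 3, 3, 2, 1, 1) and L = D - A. L is symmetric positive semidefinite, so every eigenvalue is real and nonnegative. The single zero eigenvalue shows the graph is connected. By the matrix-tree theorem the graph has (1/7) * product of the nonzero eigenvalues = 1 spanning tree. There is one zero in the spectrum, matching the 1 component.

[0, 0.3217, 0.6802, 1, 2.1397, 3.2297, 4.6287]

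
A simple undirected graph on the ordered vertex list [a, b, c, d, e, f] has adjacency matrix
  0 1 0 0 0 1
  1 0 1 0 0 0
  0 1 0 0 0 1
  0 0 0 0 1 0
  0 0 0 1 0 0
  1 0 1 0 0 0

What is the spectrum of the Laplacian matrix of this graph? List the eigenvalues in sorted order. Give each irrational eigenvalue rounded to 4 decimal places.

With the vertex order [a, b, c, d, e, f], the degrees are [2, 2, 2, 1, 1, 2], giving D = diag(2, 2, 2, 1, 1, 2) and L = D - A. The multiplicity of 0 as a Laplacian eigenvalue equals the number of connected components. The 2 zero eigenvalues correspond to the 2 connected components. The eigenvalues sum to 10, which equals trace(L) = 2|E|.

[0, 0, 2, 2, 2, 4]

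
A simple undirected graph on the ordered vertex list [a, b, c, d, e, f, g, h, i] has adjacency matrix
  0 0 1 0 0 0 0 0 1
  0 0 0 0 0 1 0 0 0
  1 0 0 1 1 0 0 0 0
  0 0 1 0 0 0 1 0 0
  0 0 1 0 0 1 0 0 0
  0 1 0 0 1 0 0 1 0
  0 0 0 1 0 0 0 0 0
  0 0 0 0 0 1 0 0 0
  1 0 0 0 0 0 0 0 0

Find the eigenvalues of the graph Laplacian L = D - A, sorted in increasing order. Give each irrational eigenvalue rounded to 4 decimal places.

With the vertex order [a, b, c, d, e, f, g, h, i], the degrees are [2, 1, 3, 2, 2, 3, 1, 1, 1], giving D = diag(2, 1, 3, 2, 2, 3, 1, 1, 1) and L = D - A. The multiplicity of 0 as a Laplacian eigenvalue equals the number of connected components. The largest eigenvalue, 4.5426, is at most the vertex count 9. The eigenvalues sum to 16, which equals trace(L) = 2|E|.

[0, 0.1953, 0.3820, 1, 1.2108, 2.1449, 2.6180, 3.9064, 4.5426]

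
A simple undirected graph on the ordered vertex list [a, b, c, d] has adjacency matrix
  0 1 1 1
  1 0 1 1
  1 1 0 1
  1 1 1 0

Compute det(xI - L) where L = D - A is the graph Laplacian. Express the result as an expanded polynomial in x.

With the vertex order [a, b, c, d], the degrees are [3, 3, 3, 3], giving D = diag(3, 3, 3, 3) and L = D - A. Computing det(xI - L) by cofactor expansion (or equivalently via sum-over-permutations) gives x^4 - 12x^3 + 48x^2 - 64x. The coefficient of x^3 equals -trace(L) = -12, matching the sum of degrees. The largest eigenvalue, 4, is at most the vertex count 4.

x^4 - 12x^3 + 48x^2 - 64x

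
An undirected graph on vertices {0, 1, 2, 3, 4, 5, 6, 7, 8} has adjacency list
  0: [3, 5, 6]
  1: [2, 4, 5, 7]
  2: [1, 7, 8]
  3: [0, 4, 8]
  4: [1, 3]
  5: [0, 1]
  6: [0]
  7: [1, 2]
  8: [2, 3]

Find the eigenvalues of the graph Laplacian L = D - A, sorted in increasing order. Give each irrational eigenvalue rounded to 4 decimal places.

Each diagonal entry of L is the vertex degree and each off-diagonal entry is -1 where an edge is present, 0 otherwise; in the order [0, 1, 2, 3, 4, 5, 6, 7, 8] the diagonal is [3, 4, 3, 3, 2, 2, 1, 2, 2]. Diagonalising L (or applying a numerical eigensolver to the 9x9 matrix) gives the spectrum above. The single zero eigenvalue shows the graph is connected. The eigenvalues sum to 22, which equals trace(L) = 2|E|.

[0, 0.5391, 1.2679, 1.4219, 1.8149, 3, 3.9594, 4.7321, 5.2646]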